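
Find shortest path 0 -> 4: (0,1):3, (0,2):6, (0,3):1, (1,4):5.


Dijkstra from 0:
Distances: {0: 0, 1: 3, 2: 6, 3: 1, 4: 8}
Shortest distance to 4 = 8, path = [0, 1, 4]


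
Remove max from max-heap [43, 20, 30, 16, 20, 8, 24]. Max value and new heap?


Max = 43
Replace root with last, heapify down
Resulting heap: [30, 20, 24, 16, 20, 8]


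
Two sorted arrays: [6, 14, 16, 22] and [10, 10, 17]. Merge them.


Compare heads, take smaller each step.
Merged: [6, 10, 10, 14, 16, 17, 22]


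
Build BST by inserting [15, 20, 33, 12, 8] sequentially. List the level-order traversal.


Root = 15; build tree by BST insertion.
Level-Order traversal: [15, 12, 20, 8, 33]


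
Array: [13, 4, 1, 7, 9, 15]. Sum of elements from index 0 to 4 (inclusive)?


Prefix sums: [0, 13, 17, 18, 25, 34, 49]
Sum[0..4] = prefix[5] - prefix[0] = 34 - 0 = 34


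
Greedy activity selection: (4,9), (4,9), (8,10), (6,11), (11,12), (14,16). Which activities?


Greedy: pick earliest-ending, then skip overlaps.
Selected (3 activities): [(4, 9), (11, 12), (14, 16)]


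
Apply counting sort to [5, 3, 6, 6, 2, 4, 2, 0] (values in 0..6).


Count array: [1, 0, 2, 1, 1, 1, 2]
Reconstruct: [0, 2, 2, 3, 4, 5, 6, 6]


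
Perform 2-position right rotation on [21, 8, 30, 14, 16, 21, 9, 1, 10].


Right rotate by 2: [1, 10, 21, 8, 30, 14, 16, 21, 9]


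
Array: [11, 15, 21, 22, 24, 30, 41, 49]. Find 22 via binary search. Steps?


Search for 22:
[0,7] mid=3 arr[3]=22
Total: 1 comparisons


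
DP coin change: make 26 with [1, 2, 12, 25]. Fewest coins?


dp[0]=0; dp[i]=1+min(dp[i-c] for c in coins)
...dp[21]=6, dp[22]=6, dp[23]=7, dp[24]=2, dp[25]=1, dp[26]=2
Minimum coins for 26 = 2


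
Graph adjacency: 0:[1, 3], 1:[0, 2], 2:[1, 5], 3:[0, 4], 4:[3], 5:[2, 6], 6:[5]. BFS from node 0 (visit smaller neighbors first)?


BFS queue: start with [0]
Visit order: [0, 1, 3, 2, 4, 5, 6]


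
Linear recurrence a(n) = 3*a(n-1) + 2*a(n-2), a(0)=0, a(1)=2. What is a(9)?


Build bottom-up:
...a(7)=3526, a(8)=12558, a(9)=3*12558+2*3526=44726


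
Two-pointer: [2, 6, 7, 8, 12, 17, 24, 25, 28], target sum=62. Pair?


Two pointers: lo=0, hi=8
No pair sums to 62


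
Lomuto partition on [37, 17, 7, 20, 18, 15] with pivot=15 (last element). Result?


Elements <= 15 go left of pivot.
Result: [7, 15, 37, 20, 18, 17], pivot at index 1


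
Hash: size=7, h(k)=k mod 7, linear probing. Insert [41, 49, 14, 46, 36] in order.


Insertions: 41->slot 6; 49->slot 0; 14->slot 1; 46->slot 4; 36->slot 2
Table: [49, 14, 36, None, 46, None, 41]


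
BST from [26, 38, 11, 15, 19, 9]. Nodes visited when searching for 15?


BST root = 26
Search for 15: compare at each node
Path: [26, 11, 15]


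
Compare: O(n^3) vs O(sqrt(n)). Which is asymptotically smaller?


sublinear grows slower than cubic
O(sqrt(n)) is asymptotically smaller; O(n^3) grows faster


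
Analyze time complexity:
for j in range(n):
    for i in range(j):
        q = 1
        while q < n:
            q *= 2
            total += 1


Per nesting level: O(n) * O(n) [triangular over j] * O(log n) = O(n^2 log n)
Complexity: O(n^2 log n)


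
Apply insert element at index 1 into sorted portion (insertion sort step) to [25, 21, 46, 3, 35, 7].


After one pass: [21, 25, 46, 3, 35, 7]


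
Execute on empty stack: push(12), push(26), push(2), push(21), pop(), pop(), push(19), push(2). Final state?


push(12) -> [12]
push(26) -> [12, 26]
push(2) -> [12, 26, 2]
push(21) -> [12, 26, 2, 21]
pop() returns 21 -> [12, 26, 2]
pop() returns 2 -> [12, 26]
push(19) -> [12, 26, 19]
push(2) -> [12, 26, 19, 2]
Final stack (bottom to top): [12, 26, 19, 2]


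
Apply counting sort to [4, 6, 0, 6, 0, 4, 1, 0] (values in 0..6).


Count array: [3, 1, 0, 0, 2, 0, 2]
Reconstruct: [0, 0, 0, 1, 4, 4, 6, 6]


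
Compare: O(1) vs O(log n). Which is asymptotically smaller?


constant grows slower than logarithmic
O(1) is asymptotically smaller; O(log n) grows faster


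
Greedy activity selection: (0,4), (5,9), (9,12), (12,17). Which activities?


Greedy: pick earliest-ending, then skip overlaps.
Selected (4 activities): [(0, 4), (5, 9), (9, 12), (12, 17)]


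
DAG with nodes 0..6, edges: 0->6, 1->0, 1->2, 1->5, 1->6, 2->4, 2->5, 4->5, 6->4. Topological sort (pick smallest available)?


Kahn's algorithm, process smallest node first
Order: [1, 0, 2, 3, 6, 4, 5]


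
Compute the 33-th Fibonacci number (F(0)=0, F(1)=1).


F(n)=F(n-1)+F(n-2)
...F(31)=1346269, F(32)=2178309, F(33)=3524578


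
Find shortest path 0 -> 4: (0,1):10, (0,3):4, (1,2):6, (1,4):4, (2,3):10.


Dijkstra from 0:
Distances: {0: 0, 1: 10, 2: 14, 3: 4, 4: 14}
Shortest distance to 4 = 14, path = [0, 1, 4]


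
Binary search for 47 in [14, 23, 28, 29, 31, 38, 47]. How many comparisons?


Search for 47:
[0,6] mid=3 arr[3]=29
[4,6] mid=5 arr[5]=38
[6,6] mid=6 arr[6]=47
Total: 3 comparisons


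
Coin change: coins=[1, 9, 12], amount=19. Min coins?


dp[0]=0; dp[i]=1+min(dp[i-c] for c in coins)
...dp[14]=3, dp[15]=4, dp[16]=5, dp[17]=6, dp[18]=2, dp[19]=3
Minimum coins for 19 = 3


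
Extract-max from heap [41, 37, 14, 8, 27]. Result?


Max = 41
Replace root with last, heapify down
Resulting heap: [37, 27, 14, 8]


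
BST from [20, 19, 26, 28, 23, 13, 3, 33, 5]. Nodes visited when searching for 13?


BST root = 20
Search for 13: compare at each node
Path: [20, 19, 13]


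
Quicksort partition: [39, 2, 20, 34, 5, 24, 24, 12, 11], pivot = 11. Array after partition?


Elements <= 11 go left of pivot.
Result: [2, 5, 11, 34, 39, 24, 24, 12, 20], pivot at index 2


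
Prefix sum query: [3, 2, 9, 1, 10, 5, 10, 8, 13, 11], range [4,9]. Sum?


Prefix sums: [0, 3, 5, 14, 15, 25, 30, 40, 48, 61, 72]
Sum[4..9] = prefix[10] - prefix[4] = 72 - 15 = 57


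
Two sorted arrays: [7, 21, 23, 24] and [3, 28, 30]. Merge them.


Compare heads, take smaller each step.
Merged: [3, 7, 21, 23, 24, 28, 30]


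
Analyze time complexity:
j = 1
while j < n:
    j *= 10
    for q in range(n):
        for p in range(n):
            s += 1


Per nesting level: O(log n) * O(n) * O(n) = O(n^2 log n)
Complexity: O(n^2 log n)


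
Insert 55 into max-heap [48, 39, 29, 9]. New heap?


Append 55: [48, 39, 29, 9, 55]
Bubble up: swap idx 4(55) with idx 1(39); swap idx 1(55) with idx 0(48)
Result: [55, 48, 29, 9, 39]


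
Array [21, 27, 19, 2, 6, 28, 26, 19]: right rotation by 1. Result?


Right rotate by 1: [19, 21, 27, 19, 2, 6, 28, 26]


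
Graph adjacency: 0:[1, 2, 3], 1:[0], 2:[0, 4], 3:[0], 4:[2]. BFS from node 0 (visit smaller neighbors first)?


BFS queue: start with [0]
Visit order: [0, 1, 2, 3, 4]


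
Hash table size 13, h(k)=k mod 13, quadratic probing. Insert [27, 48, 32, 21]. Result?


Insertions: 27->slot 1; 48->slot 9; 32->slot 6; 21->slot 8
Table: [None, 27, None, None, None, None, 32, None, 21, 48, None, None, None]


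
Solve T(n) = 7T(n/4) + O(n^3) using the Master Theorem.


a=7, b=4, c=3. log_4(7)=1.404 < c=3. Case 3: O(n^c) = O(n^3)
Complexity: O(n^3)


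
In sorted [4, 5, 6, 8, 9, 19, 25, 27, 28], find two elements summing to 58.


Two pointers: lo=0, hi=8
No pair sums to 58


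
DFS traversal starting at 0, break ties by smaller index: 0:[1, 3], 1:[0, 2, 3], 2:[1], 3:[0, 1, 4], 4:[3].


DFS stack-based: start with [0]
Visit order: [0, 1, 2, 3, 4]


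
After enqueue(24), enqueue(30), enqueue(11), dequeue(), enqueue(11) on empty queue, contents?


enqueue(24) -> [24]
enqueue(30) -> [24, 30]
enqueue(11) -> [24, 30, 11]
dequeue() returns 24 -> [30, 11]
enqueue(11) -> [30, 11, 11]
Final queue (front to back): [30, 11, 11]


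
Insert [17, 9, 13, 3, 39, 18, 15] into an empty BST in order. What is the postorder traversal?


Root = 17; build tree by BST insertion.
Postorder traversal: [3, 15, 13, 9, 18, 39, 17]


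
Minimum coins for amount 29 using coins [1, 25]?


dp[0]=0; dp[i]=1+min(dp[i-c] for c in coins)
...dp[24]=24, dp[25]=1, dp[26]=2, dp[27]=3, dp[28]=4, dp[29]=5
Minimum coins for 29 = 5


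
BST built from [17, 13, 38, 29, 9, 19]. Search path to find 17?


BST root = 17
Search for 17: compare at each node
Path: [17]


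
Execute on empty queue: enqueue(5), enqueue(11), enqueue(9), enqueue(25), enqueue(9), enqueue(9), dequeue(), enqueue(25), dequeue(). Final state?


enqueue(5) -> [5]
enqueue(11) -> [5, 11]
enqueue(9) -> [5, 11, 9]
enqueue(25) -> [5, 11, 9, 25]
enqueue(9) -> [5, 11, 9, 25, 9]
enqueue(9) -> [5, 11, 9, 25, 9, 9]
dequeue() returns 5 -> [11, 9, 25, 9, 9]
enqueue(25) -> [11, 9, 25, 9, 9, 25]
dequeue() returns 11 -> [9, 25, 9, 9, 25]
Final queue (front to back): [9, 25, 9, 9, 25]


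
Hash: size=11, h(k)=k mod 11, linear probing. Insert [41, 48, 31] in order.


Insertions: 41->slot 8; 48->slot 4; 31->slot 9
Table: [None, None, None, None, 48, None, None, None, 41, 31, None]


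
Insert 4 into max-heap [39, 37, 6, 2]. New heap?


Append 4: [39, 37, 6, 2, 4]
Bubble up: no swaps needed
Result: [39, 37, 6, 2, 4]


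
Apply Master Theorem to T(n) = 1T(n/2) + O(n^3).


a=1, b=2, c=3. log_2(1)=0 < c=3. Case 3: O(n^c) = O(n^3)
Complexity: O(n^3)


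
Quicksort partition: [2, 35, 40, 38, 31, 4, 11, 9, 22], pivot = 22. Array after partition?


Elements <= 22 go left of pivot.
Result: [2, 4, 11, 9, 22, 35, 40, 38, 31], pivot at index 4


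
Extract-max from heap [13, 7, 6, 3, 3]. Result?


Max = 13
Replace root with last, heapify down
Resulting heap: [7, 3, 6, 3]


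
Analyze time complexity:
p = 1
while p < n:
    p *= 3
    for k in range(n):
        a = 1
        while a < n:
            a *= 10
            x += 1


Per nesting level: O(log n) * O(n) * O(log n) = O(n (log n)^2)
Complexity: O(n (log n)^2)


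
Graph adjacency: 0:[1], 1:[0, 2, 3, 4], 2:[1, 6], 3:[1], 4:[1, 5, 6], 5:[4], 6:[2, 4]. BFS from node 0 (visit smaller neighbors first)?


BFS queue: start with [0]
Visit order: [0, 1, 2, 3, 4, 6, 5]


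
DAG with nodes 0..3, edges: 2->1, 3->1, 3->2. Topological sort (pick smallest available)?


Kahn's algorithm, process smallest node first
Order: [0, 3, 2, 1]


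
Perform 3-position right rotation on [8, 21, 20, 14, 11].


Right rotate by 3: [20, 14, 11, 8, 21]


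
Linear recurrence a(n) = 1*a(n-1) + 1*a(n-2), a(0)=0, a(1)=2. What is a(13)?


Build bottom-up:
...a(11)=178, a(12)=288, a(13)=1*288+1*178=466


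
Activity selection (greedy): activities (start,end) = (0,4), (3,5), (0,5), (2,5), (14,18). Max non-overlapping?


Greedy: pick earliest-ending, then skip overlaps.
Selected (2 activities): [(0, 4), (14, 18)]


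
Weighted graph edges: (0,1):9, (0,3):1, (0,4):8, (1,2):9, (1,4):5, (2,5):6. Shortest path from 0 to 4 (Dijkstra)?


Dijkstra from 0:
Distances: {0: 0, 1: 9, 2: 18, 3: 1, 4: 8, 5: 24}
Shortest distance to 4 = 8, path = [0, 4]


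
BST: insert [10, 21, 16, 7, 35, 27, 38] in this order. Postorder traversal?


Root = 10; build tree by BST insertion.
Postorder traversal: [7, 16, 27, 38, 35, 21, 10]


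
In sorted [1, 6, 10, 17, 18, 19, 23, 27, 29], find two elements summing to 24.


Two pointers: lo=0, hi=8
Found pair: (1, 23) summing to 24


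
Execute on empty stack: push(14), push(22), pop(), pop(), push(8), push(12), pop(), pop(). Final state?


push(14) -> [14]
push(22) -> [14, 22]
pop() returns 22 -> [14]
pop() returns 14 -> []
push(8) -> [8]
push(12) -> [8, 12]
pop() returns 12 -> [8]
pop() returns 8 -> []
Final stack (bottom to top): []


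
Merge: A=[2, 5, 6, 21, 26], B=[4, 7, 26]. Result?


Compare heads, take smaller each step.
Merged: [2, 4, 5, 6, 7, 21, 26, 26]


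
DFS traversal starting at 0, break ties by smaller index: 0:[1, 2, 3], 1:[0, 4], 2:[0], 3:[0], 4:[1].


DFS stack-based: start with [0]
Visit order: [0, 1, 4, 2, 3]


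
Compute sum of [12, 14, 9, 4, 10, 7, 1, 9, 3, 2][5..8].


Prefix sums: [0, 12, 26, 35, 39, 49, 56, 57, 66, 69, 71]
Sum[5..8] = prefix[9] - prefix[5] = 69 - 49 = 20


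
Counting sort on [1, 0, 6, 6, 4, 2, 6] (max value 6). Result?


Count array: [1, 1, 1, 0, 1, 0, 3]
Reconstruct: [0, 1, 2, 4, 6, 6, 6]


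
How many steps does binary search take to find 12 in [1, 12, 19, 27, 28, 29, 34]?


Search for 12:
[0,6] mid=3 arr[3]=27
[0,2] mid=1 arr[1]=12
Total: 2 comparisons


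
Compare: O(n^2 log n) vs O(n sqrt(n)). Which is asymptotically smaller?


n^1.5 grows slower than n^2 log n
O(n sqrt(n)) is asymptotically smaller; O(n^2 log n) grows faster


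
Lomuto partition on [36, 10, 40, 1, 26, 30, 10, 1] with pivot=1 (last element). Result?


Elements <= 1 go left of pivot.
Result: [1, 1, 40, 36, 26, 30, 10, 10], pivot at index 1


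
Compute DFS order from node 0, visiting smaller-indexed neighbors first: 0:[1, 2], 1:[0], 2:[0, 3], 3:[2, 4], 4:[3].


DFS stack-based: start with [0]
Visit order: [0, 1, 2, 3, 4]


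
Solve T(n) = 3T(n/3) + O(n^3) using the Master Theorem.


a=3, b=3, c=3. log_3(3)=1 < c=3. Case 3: O(n^c) = O(n^3)
Complexity: O(n^3)


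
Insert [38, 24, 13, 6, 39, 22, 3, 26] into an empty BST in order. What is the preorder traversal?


Root = 38; build tree by BST insertion.
Preorder traversal: [38, 24, 13, 6, 3, 22, 26, 39]


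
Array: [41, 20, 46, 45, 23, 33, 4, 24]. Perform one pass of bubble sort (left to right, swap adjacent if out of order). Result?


After one pass: [20, 41, 45, 23, 33, 4, 24, 46]


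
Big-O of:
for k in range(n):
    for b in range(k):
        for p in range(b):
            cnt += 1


Per nesting level: O(n) * O(n) [triangular over k] * O(n) [triangular over b] = O(n^3)
Complexity: O(n^3)


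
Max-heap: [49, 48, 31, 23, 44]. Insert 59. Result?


Append 59: [49, 48, 31, 23, 44, 59]
Bubble up: swap idx 5(59) with idx 2(31); swap idx 2(59) with idx 0(49)
Result: [59, 48, 49, 23, 44, 31]


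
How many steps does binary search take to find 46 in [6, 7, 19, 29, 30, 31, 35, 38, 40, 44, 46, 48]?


Search for 46:
[0,11] mid=5 arr[5]=31
[6,11] mid=8 arr[8]=40
[9,11] mid=10 arr[10]=46
Total: 3 comparisons


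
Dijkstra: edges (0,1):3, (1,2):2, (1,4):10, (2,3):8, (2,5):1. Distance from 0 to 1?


Dijkstra from 0:
Distances: {0: 0, 1: 3, 2: 5, 3: 13, 4: 13, 5: 6}
Shortest distance to 1 = 3, path = [0, 1]


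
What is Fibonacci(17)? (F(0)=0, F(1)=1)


F(n)=F(n-1)+F(n-2)
...F(15)=610, F(16)=987, F(17)=1597


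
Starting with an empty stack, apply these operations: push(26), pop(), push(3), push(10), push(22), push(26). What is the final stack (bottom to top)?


push(26) -> [26]
pop() returns 26 -> []
push(3) -> [3]
push(10) -> [3, 10]
push(22) -> [3, 10, 22]
push(26) -> [3, 10, 22, 26]
Final stack (bottom to top): [3, 10, 22, 26]


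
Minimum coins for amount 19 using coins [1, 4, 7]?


dp[0]=0; dp[i]=1+min(dp[i-c] for c in coins)
...dp[14]=2, dp[15]=3, dp[16]=4, dp[17]=5, dp[18]=3, dp[19]=4
Minimum coins for 19 = 4


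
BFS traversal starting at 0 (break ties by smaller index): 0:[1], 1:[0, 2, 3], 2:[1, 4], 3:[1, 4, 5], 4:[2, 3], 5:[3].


BFS queue: start with [0]
Visit order: [0, 1, 2, 3, 4, 5]


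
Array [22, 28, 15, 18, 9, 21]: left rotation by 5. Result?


Left rotate by 5: [21, 22, 28, 15, 18, 9]


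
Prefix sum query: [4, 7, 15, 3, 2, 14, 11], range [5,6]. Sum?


Prefix sums: [0, 4, 11, 26, 29, 31, 45, 56]
Sum[5..6] = prefix[7] - prefix[5] = 56 - 31 = 25


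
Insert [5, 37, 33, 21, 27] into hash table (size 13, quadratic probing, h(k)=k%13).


Insertions: 5->slot 5; 37->slot 11; 33->slot 7; 21->slot 8; 27->slot 1
Table: [None, 27, None, None, None, 5, None, 33, 21, None, None, 37, None]


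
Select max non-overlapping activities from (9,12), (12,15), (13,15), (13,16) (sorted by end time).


Greedy: pick earliest-ending, then skip overlaps.
Selected (2 activities): [(9, 12), (12, 15)]


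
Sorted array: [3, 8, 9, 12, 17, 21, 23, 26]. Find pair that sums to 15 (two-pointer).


Two pointers: lo=0, hi=7
Found pair: (3, 12) summing to 15


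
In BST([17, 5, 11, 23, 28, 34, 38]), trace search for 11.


BST root = 17
Search for 11: compare at each node
Path: [17, 5, 11]


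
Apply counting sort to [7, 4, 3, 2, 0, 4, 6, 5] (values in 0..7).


Count array: [1, 0, 1, 1, 2, 1, 1, 1]
Reconstruct: [0, 2, 3, 4, 4, 5, 6, 7]


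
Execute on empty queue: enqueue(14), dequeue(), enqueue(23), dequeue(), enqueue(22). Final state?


enqueue(14) -> [14]
dequeue() returns 14 -> []
enqueue(23) -> [23]
dequeue() returns 23 -> []
enqueue(22) -> [22]
Final queue (front to back): [22]


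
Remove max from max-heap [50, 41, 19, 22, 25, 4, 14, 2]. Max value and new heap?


Max = 50
Replace root with last, heapify down
Resulting heap: [41, 25, 19, 22, 2, 4, 14]


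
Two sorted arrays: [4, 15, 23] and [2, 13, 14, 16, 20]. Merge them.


Compare heads, take smaller each step.
Merged: [2, 4, 13, 14, 15, 16, 20, 23]


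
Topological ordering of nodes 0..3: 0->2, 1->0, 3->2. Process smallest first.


Kahn's algorithm, process smallest node first
Order: [1, 0, 3, 2]


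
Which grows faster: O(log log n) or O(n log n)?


double-logarithmic grows slower than linearithmic
O(log log n) is asymptotically smaller; O(n log n) grows faster


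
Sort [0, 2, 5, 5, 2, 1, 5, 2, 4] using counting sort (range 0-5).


Count array: [1, 1, 3, 0, 1, 3]
Reconstruct: [0, 1, 2, 2, 2, 4, 5, 5, 5]


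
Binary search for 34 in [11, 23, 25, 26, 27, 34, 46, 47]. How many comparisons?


Search for 34:
[0,7] mid=3 arr[3]=26
[4,7] mid=5 arr[5]=34
Total: 2 comparisons


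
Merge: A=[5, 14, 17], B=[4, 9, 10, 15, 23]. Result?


Compare heads, take smaller each step.
Merged: [4, 5, 9, 10, 14, 15, 17, 23]


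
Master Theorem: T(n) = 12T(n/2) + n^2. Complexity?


a=12, b=2, c=2. log_2(12)=3.585 > c=2. Case 1: O(n^log_b(a)) = O(n^3.585)
Complexity: O(n^3.585)


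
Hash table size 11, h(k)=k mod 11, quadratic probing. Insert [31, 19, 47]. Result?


Insertions: 31->slot 9; 19->slot 8; 47->slot 3
Table: [None, None, None, 47, None, None, None, None, 19, 31, None]


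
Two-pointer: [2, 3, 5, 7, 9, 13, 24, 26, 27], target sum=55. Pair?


Two pointers: lo=0, hi=8
No pair sums to 55


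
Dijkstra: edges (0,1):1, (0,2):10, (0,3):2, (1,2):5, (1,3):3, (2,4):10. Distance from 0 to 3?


Dijkstra from 0:
Distances: {0: 0, 1: 1, 2: 6, 3: 2, 4: 16}
Shortest distance to 3 = 2, path = [0, 3]


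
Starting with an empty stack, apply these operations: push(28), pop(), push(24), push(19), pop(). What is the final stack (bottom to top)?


push(28) -> [28]
pop() returns 28 -> []
push(24) -> [24]
push(19) -> [24, 19]
pop() returns 19 -> [24]
Final stack (bottom to top): [24]


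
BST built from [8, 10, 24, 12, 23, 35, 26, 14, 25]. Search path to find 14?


BST root = 8
Search for 14: compare at each node
Path: [8, 10, 24, 12, 23, 14]


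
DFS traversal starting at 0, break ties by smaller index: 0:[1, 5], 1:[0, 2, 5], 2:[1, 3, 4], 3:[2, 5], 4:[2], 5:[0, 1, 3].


DFS stack-based: start with [0]
Visit order: [0, 1, 2, 3, 5, 4]


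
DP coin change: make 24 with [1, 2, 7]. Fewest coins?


dp[0]=0; dp[i]=1+min(dp[i-c] for c in coins)
...dp[19]=5, dp[20]=5, dp[21]=3, dp[22]=4, dp[23]=4, dp[24]=5
Minimum coins for 24 = 5


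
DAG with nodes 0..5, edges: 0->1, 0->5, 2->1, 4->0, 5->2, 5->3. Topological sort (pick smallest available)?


Kahn's algorithm, process smallest node first
Order: [4, 0, 5, 2, 1, 3]


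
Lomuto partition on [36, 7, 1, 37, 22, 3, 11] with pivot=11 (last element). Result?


Elements <= 11 go left of pivot.
Result: [7, 1, 3, 11, 22, 36, 37], pivot at index 3


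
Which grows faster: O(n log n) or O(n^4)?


linearithmic grows slower than quartic
O(n log n) is asymptotically smaller; O(n^4) grows faster


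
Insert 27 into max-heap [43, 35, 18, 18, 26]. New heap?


Append 27: [43, 35, 18, 18, 26, 27]
Bubble up: swap idx 5(27) with idx 2(18)
Result: [43, 35, 27, 18, 26, 18]


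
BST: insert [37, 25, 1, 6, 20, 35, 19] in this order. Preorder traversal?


Root = 37; build tree by BST insertion.
Preorder traversal: [37, 25, 1, 6, 20, 19, 35]


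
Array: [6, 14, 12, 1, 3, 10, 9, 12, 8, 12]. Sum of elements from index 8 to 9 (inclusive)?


Prefix sums: [0, 6, 20, 32, 33, 36, 46, 55, 67, 75, 87]
Sum[8..9] = prefix[10] - prefix[8] = 87 - 67 = 20


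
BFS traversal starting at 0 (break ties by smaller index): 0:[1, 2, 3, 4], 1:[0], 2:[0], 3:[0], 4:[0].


BFS queue: start with [0]
Visit order: [0, 1, 2, 3, 4]


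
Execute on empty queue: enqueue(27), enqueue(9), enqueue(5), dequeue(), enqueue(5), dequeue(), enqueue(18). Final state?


enqueue(27) -> [27]
enqueue(9) -> [27, 9]
enqueue(5) -> [27, 9, 5]
dequeue() returns 27 -> [9, 5]
enqueue(5) -> [9, 5, 5]
dequeue() returns 9 -> [5, 5]
enqueue(18) -> [5, 5, 18]
Final queue (front to back): [5, 5, 18]


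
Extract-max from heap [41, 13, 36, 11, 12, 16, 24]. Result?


Max = 41
Replace root with last, heapify down
Resulting heap: [36, 13, 24, 11, 12, 16]


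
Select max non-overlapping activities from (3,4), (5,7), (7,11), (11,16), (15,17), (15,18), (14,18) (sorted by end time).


Greedy: pick earliest-ending, then skip overlaps.
Selected (4 activities): [(3, 4), (5, 7), (7, 11), (11, 16)]


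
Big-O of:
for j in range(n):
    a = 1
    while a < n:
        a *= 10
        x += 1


Per nesting level: O(n) * O(log n) = O(n log n)
Complexity: O(n log n)


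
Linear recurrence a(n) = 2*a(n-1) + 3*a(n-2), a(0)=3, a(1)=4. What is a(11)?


Build bottom-up:
...a(9)=34444, a(10)=103337, a(11)=2*103337+3*34444=310006


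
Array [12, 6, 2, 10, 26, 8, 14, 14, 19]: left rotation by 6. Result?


Left rotate by 6: [14, 14, 19, 12, 6, 2, 10, 26, 8]


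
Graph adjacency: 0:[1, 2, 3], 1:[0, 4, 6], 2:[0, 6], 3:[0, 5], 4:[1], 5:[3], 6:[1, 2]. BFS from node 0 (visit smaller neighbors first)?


BFS queue: start with [0]
Visit order: [0, 1, 2, 3, 4, 6, 5]


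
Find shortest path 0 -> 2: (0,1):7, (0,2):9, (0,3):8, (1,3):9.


Dijkstra from 0:
Distances: {0: 0, 1: 7, 2: 9, 3: 8}
Shortest distance to 2 = 9, path = [0, 2]


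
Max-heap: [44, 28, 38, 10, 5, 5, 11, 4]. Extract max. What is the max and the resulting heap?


Max = 44
Replace root with last, heapify down
Resulting heap: [38, 28, 11, 10, 5, 5, 4]


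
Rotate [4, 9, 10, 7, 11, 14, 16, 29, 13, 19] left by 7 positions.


Left rotate by 7: [29, 13, 19, 4, 9, 10, 7, 11, 14, 16]


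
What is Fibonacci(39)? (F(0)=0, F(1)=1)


F(n)=F(n-1)+F(n-2)
...F(37)=24157817, F(38)=39088169, F(39)=63245986


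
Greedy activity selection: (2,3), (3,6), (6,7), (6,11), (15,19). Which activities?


Greedy: pick earliest-ending, then skip overlaps.
Selected (4 activities): [(2, 3), (3, 6), (6, 7), (15, 19)]


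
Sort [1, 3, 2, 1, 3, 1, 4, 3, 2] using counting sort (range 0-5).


Count array: [0, 3, 2, 3, 1, 0]
Reconstruct: [1, 1, 1, 2, 2, 3, 3, 3, 4]


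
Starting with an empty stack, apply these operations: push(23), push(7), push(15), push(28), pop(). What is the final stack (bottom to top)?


push(23) -> [23]
push(7) -> [23, 7]
push(15) -> [23, 7, 15]
push(28) -> [23, 7, 15, 28]
pop() returns 28 -> [23, 7, 15]
Final stack (bottom to top): [23, 7, 15]


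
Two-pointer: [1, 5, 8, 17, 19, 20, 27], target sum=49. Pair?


Two pointers: lo=0, hi=6
No pair sums to 49


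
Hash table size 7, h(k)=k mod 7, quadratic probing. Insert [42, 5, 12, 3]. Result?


Insertions: 42->slot 0; 5->slot 5; 12->slot 6; 3->slot 3
Table: [42, None, None, 3, None, 5, 12]


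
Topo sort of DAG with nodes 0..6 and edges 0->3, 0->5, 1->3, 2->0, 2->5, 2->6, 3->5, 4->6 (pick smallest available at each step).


Kahn's algorithm, process smallest node first
Order: [1, 2, 0, 3, 4, 5, 6]


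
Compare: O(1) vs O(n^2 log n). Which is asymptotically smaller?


constant grows slower than n^2 log n
O(1) is asymptotically smaller; O(n^2 log n) grows faster


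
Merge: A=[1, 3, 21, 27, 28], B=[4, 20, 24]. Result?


Compare heads, take smaller each step.
Merged: [1, 3, 4, 20, 21, 24, 27, 28]


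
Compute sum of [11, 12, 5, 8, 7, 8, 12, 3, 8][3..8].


Prefix sums: [0, 11, 23, 28, 36, 43, 51, 63, 66, 74]
Sum[3..8] = prefix[9] - prefix[3] = 74 - 28 = 46


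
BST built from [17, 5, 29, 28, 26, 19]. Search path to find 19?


BST root = 17
Search for 19: compare at each node
Path: [17, 29, 28, 26, 19]


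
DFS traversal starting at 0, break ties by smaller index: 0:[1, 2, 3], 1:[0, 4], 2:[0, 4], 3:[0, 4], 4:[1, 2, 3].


DFS stack-based: start with [0]
Visit order: [0, 1, 4, 2, 3]


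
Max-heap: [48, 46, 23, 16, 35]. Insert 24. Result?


Append 24: [48, 46, 23, 16, 35, 24]
Bubble up: swap idx 5(24) with idx 2(23)
Result: [48, 46, 24, 16, 35, 23]


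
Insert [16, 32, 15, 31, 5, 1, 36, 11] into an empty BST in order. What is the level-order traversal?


Root = 16; build tree by BST insertion.
Level-Order traversal: [16, 15, 32, 5, 31, 36, 1, 11]


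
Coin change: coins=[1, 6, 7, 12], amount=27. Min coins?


dp[0]=0; dp[i]=1+min(dp[i-c] for c in coins)
...dp[22]=4, dp[23]=5, dp[24]=2, dp[25]=3, dp[26]=3, dp[27]=4
Minimum coins for 27 = 4


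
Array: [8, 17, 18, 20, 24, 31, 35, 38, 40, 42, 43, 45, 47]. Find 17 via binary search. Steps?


Search for 17:
[0,12] mid=6 arr[6]=35
[0,5] mid=2 arr[2]=18
[0,1] mid=0 arr[0]=8
[1,1] mid=1 arr[1]=17
Total: 4 comparisons


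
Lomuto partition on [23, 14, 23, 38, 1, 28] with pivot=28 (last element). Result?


Elements <= 28 go left of pivot.
Result: [23, 14, 23, 1, 28, 38], pivot at index 4


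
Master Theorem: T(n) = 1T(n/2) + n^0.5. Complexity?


a=1, b=2, c=0.5. log_2(1)=0 < c=0.5. Case 3: O(n^c) = O(sqrt(n))
Complexity: O(sqrt(n))


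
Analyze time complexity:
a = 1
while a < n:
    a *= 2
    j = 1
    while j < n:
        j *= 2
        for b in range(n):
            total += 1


Per nesting level: O(log n) * O(log n) * O(n) = O(n (log n)^2)
Complexity: O(n (log n)^2)


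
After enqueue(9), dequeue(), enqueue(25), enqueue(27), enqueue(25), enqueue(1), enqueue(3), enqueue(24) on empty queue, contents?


enqueue(9) -> [9]
dequeue() returns 9 -> []
enqueue(25) -> [25]
enqueue(27) -> [25, 27]
enqueue(25) -> [25, 27, 25]
enqueue(1) -> [25, 27, 25, 1]
enqueue(3) -> [25, 27, 25, 1, 3]
enqueue(24) -> [25, 27, 25, 1, 3, 24]
Final queue (front to back): [25, 27, 25, 1, 3, 24]


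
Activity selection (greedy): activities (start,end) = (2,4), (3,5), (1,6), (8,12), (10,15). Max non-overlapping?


Greedy: pick earliest-ending, then skip overlaps.
Selected (2 activities): [(2, 4), (8, 12)]


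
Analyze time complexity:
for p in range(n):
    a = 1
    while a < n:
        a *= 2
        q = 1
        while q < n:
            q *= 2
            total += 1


Per nesting level: O(n) * O(log n) * O(log n) = O(n (log n)^2)
Complexity: O(n (log n)^2)


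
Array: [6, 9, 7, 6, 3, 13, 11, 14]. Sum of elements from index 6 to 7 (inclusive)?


Prefix sums: [0, 6, 15, 22, 28, 31, 44, 55, 69]
Sum[6..7] = prefix[8] - prefix[6] = 69 - 44 = 25


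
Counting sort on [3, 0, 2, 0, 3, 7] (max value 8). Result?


Count array: [2, 0, 1, 2, 0, 0, 0, 1, 0]
Reconstruct: [0, 0, 2, 3, 3, 7]


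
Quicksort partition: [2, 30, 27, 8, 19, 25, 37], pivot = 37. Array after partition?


Elements <= 37 go left of pivot.
Result: [2, 30, 27, 8, 19, 25, 37], pivot at index 6


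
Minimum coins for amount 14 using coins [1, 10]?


dp[0]=0; dp[i]=1+min(dp[i-c] for c in coins)
...dp[9]=9, dp[10]=1, dp[11]=2, dp[12]=3, dp[13]=4, dp[14]=5
Minimum coins for 14 = 5


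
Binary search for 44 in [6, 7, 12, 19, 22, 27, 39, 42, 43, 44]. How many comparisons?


Search for 44:
[0,9] mid=4 arr[4]=22
[5,9] mid=7 arr[7]=42
[8,9] mid=8 arr[8]=43
[9,9] mid=9 arr[9]=44
Total: 4 comparisons


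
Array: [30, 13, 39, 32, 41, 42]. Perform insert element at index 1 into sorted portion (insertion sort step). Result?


After one pass: [13, 30, 39, 32, 41, 42]


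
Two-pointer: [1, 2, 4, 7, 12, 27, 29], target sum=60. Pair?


Two pointers: lo=0, hi=6
No pair sums to 60


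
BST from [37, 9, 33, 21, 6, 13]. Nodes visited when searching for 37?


BST root = 37
Search for 37: compare at each node
Path: [37]


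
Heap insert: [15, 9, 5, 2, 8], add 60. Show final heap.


Append 60: [15, 9, 5, 2, 8, 60]
Bubble up: swap idx 5(60) with idx 2(5); swap idx 2(60) with idx 0(15)
Result: [60, 9, 15, 2, 8, 5]


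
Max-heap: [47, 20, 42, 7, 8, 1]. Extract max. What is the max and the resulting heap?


Max = 47
Replace root with last, heapify down
Resulting heap: [42, 20, 1, 7, 8]


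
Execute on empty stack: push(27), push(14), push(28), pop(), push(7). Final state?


push(27) -> [27]
push(14) -> [27, 14]
push(28) -> [27, 14, 28]
pop() returns 28 -> [27, 14]
push(7) -> [27, 14, 7]
Final stack (bottom to top): [27, 14, 7]


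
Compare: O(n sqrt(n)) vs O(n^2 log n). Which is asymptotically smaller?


n^1.5 grows slower than n^2 log n
O(n sqrt(n)) is asymptotically smaller; O(n^2 log n) grows faster


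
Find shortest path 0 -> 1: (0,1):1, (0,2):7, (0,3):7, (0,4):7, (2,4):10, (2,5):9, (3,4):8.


Dijkstra from 0:
Distances: {0: 0, 1: 1, 2: 7, 3: 7, 4: 7, 5: 16}
Shortest distance to 1 = 1, path = [0, 1]


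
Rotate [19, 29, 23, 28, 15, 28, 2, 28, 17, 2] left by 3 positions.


Left rotate by 3: [28, 15, 28, 2, 28, 17, 2, 19, 29, 23]


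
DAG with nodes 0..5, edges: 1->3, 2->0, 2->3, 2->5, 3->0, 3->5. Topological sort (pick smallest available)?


Kahn's algorithm, process smallest node first
Order: [1, 2, 3, 0, 4, 5]


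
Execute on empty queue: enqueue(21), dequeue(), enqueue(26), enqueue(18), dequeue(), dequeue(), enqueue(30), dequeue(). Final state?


enqueue(21) -> [21]
dequeue() returns 21 -> []
enqueue(26) -> [26]
enqueue(18) -> [26, 18]
dequeue() returns 26 -> [18]
dequeue() returns 18 -> []
enqueue(30) -> [30]
dequeue() returns 30 -> []
Final queue (front to back): []


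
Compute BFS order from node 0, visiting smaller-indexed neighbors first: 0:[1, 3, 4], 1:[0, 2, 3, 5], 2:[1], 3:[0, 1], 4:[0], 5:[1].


BFS queue: start with [0]
Visit order: [0, 1, 3, 4, 2, 5]


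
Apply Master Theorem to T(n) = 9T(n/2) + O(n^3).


a=9, b=2, c=3. log_2(9)=3.170 > c=3. Case 1: O(n^log_b(a)) = O(n^3.170)
Complexity: O(n^3.170)


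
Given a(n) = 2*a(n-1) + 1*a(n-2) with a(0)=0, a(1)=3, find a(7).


Build bottom-up:
...a(5)=87, a(6)=210, a(7)=2*210+1*87=507


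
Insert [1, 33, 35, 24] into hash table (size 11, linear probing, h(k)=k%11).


Insertions: 1->slot 1; 33->slot 0; 35->slot 2; 24->slot 3
Table: [33, 1, 35, 24, None, None, None, None, None, None, None]


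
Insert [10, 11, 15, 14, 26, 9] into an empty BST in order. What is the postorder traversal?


Root = 10; build tree by BST insertion.
Postorder traversal: [9, 14, 26, 15, 11, 10]


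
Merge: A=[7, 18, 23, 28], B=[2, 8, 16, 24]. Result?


Compare heads, take smaller each step.
Merged: [2, 7, 8, 16, 18, 23, 24, 28]


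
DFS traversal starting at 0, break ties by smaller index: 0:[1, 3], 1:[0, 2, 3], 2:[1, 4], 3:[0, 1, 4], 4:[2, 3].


DFS stack-based: start with [0]
Visit order: [0, 1, 2, 4, 3]


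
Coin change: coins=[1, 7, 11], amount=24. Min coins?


dp[0]=0; dp[i]=1+min(dp[i-c] for c in coins)
...dp[19]=3, dp[20]=4, dp[21]=3, dp[22]=2, dp[23]=3, dp[24]=4
Minimum coins for 24 = 4


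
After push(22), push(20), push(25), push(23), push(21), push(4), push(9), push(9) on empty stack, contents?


push(22) -> [22]
push(20) -> [22, 20]
push(25) -> [22, 20, 25]
push(23) -> [22, 20, 25, 23]
push(21) -> [22, 20, 25, 23, 21]
push(4) -> [22, 20, 25, 23, 21, 4]
push(9) -> [22, 20, 25, 23, 21, 4, 9]
push(9) -> [22, 20, 25, 23, 21, 4, 9, 9]
Final stack (bottom to top): [22, 20, 25, 23, 21, 4, 9, 9]


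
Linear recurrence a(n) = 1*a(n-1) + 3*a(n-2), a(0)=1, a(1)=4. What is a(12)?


Build bottom-up:
...a(10)=6160, a(11)=14209, a(12)=1*14209+3*6160=32689


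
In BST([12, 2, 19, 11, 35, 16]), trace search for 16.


BST root = 12
Search for 16: compare at each node
Path: [12, 19, 16]


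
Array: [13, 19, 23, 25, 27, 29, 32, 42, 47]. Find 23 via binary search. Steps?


Search for 23:
[0,8] mid=4 arr[4]=27
[0,3] mid=1 arr[1]=19
[2,3] mid=2 arr[2]=23
Total: 3 comparisons


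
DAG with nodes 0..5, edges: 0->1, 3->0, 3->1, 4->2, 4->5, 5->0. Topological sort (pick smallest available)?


Kahn's algorithm, process smallest node first
Order: [3, 4, 2, 5, 0, 1]


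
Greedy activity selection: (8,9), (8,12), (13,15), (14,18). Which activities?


Greedy: pick earliest-ending, then skip overlaps.
Selected (2 activities): [(8, 9), (13, 15)]


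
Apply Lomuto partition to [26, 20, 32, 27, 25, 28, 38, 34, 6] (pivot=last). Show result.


Elements <= 6 go left of pivot.
Result: [6, 20, 32, 27, 25, 28, 38, 34, 26], pivot at index 0


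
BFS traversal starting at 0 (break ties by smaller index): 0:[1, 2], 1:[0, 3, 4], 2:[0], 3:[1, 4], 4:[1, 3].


BFS queue: start with [0]
Visit order: [0, 1, 2, 3, 4]


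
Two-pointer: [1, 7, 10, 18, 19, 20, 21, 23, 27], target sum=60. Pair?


Two pointers: lo=0, hi=8
No pair sums to 60


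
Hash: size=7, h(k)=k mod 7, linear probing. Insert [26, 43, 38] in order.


Insertions: 26->slot 5; 43->slot 1; 38->slot 3
Table: [None, 43, None, 38, None, 26, None]


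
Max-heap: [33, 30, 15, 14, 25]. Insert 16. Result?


Append 16: [33, 30, 15, 14, 25, 16]
Bubble up: swap idx 5(16) with idx 2(15)
Result: [33, 30, 16, 14, 25, 15]


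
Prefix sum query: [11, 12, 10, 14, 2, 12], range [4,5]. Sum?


Prefix sums: [0, 11, 23, 33, 47, 49, 61]
Sum[4..5] = prefix[6] - prefix[4] = 61 - 47 = 14


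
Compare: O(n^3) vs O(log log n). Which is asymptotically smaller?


double-logarithmic grows slower than cubic
O(log log n) is asymptotically smaller; O(n^3) grows faster


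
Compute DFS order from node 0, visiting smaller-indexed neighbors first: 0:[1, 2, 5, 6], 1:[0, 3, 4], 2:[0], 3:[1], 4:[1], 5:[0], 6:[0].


DFS stack-based: start with [0]
Visit order: [0, 1, 3, 4, 2, 5, 6]


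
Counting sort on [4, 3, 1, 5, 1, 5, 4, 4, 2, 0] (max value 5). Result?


Count array: [1, 2, 1, 1, 3, 2]
Reconstruct: [0, 1, 1, 2, 3, 4, 4, 4, 5, 5]


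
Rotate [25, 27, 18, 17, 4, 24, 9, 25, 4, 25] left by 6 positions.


Left rotate by 6: [9, 25, 4, 25, 25, 27, 18, 17, 4, 24]


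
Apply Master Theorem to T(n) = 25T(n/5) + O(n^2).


a=25, b=5, c=2. log_5(25)=2 = c=2. Case 2: O(n^c log n) = O(n^2 log n)
Complexity: O(n^2 log n)


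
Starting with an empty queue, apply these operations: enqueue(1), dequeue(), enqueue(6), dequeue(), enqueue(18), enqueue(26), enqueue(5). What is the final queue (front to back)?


enqueue(1) -> [1]
dequeue() returns 1 -> []
enqueue(6) -> [6]
dequeue() returns 6 -> []
enqueue(18) -> [18]
enqueue(26) -> [18, 26]
enqueue(5) -> [18, 26, 5]
Final queue (front to back): [18, 26, 5]


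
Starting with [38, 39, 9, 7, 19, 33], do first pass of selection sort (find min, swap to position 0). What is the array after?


After one pass: [7, 39, 9, 38, 19, 33]


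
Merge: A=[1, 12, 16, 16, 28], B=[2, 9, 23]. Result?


Compare heads, take smaller each step.
Merged: [1, 2, 9, 12, 16, 16, 23, 28]


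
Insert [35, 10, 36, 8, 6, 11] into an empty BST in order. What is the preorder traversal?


Root = 35; build tree by BST insertion.
Preorder traversal: [35, 10, 8, 6, 11, 36]


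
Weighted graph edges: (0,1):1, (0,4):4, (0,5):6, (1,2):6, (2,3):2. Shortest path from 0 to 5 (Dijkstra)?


Dijkstra from 0:
Distances: {0: 0, 1: 1, 2: 7, 3: 9, 4: 4, 5: 6}
Shortest distance to 5 = 6, path = [0, 5]


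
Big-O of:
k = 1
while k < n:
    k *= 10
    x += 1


Per nesting level: O(log n) = O(log n)
Complexity: O(log n)


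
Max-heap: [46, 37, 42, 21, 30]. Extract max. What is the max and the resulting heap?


Max = 46
Replace root with last, heapify down
Resulting heap: [42, 37, 30, 21]


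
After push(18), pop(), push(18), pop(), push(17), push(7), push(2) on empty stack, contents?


push(18) -> [18]
pop() returns 18 -> []
push(18) -> [18]
pop() returns 18 -> []
push(17) -> [17]
push(7) -> [17, 7]
push(2) -> [17, 7, 2]
Final stack (bottom to top): [17, 7, 2]


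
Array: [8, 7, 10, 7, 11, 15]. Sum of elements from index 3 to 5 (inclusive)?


Prefix sums: [0, 8, 15, 25, 32, 43, 58]
Sum[3..5] = prefix[6] - prefix[3] = 58 - 25 = 33


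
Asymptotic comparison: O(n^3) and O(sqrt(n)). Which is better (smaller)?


sublinear grows slower than cubic
O(sqrt(n)) is asymptotically smaller; O(n^3) grows faster


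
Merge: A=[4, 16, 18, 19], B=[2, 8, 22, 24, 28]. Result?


Compare heads, take smaller each step.
Merged: [2, 4, 8, 16, 18, 19, 22, 24, 28]


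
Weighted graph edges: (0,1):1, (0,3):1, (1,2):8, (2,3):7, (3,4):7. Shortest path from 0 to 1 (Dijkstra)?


Dijkstra from 0:
Distances: {0: 0, 1: 1, 2: 8, 3: 1, 4: 8}
Shortest distance to 1 = 1, path = [0, 1]


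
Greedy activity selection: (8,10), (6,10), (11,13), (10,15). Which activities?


Greedy: pick earliest-ending, then skip overlaps.
Selected (2 activities): [(8, 10), (11, 13)]


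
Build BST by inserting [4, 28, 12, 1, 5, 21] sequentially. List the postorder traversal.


Root = 4; build tree by BST insertion.
Postorder traversal: [1, 5, 21, 12, 28, 4]


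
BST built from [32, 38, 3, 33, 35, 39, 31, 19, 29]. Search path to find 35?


BST root = 32
Search for 35: compare at each node
Path: [32, 38, 33, 35]


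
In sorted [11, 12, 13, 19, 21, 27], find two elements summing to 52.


Two pointers: lo=0, hi=5
No pair sums to 52


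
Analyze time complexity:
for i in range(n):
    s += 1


Per nesting level: O(n) = O(n)
Complexity: O(n)


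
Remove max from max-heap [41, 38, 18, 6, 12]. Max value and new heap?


Max = 41
Replace root with last, heapify down
Resulting heap: [38, 12, 18, 6]


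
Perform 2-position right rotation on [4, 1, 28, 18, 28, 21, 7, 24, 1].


Right rotate by 2: [24, 1, 4, 1, 28, 18, 28, 21, 7]


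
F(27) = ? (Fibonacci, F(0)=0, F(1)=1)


F(n)=F(n-1)+F(n-2)
...F(25)=75025, F(26)=121393, F(27)=196418


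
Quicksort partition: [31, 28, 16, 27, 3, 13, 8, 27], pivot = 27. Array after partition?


Elements <= 27 go left of pivot.
Result: [16, 27, 3, 13, 8, 27, 31, 28], pivot at index 5


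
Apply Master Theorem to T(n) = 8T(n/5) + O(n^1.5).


a=8, b=5, c=1.5. log_5(8)=1.292 < c=1.5. Case 3: O(n^c) = O(n^1.500)
Complexity: O(n^1.500)


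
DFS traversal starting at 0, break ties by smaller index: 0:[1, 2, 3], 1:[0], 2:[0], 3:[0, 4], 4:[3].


DFS stack-based: start with [0]
Visit order: [0, 1, 2, 3, 4]


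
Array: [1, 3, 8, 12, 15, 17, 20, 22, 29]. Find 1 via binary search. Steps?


Search for 1:
[0,8] mid=4 arr[4]=15
[0,3] mid=1 arr[1]=3
[0,0] mid=0 arr[0]=1
Total: 3 comparisons


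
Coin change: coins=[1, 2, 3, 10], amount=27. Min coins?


dp[0]=0; dp[i]=1+min(dp[i-c] for c in coins)
...dp[22]=3, dp[23]=3, dp[24]=4, dp[25]=4, dp[26]=4, dp[27]=5
Minimum coins for 27 = 5


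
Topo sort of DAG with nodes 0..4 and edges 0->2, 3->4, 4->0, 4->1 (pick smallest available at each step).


Kahn's algorithm, process smallest node first
Order: [3, 4, 0, 1, 2]


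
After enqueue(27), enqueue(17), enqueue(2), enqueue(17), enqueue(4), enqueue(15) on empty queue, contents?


enqueue(27) -> [27]
enqueue(17) -> [27, 17]
enqueue(2) -> [27, 17, 2]
enqueue(17) -> [27, 17, 2, 17]
enqueue(4) -> [27, 17, 2, 17, 4]
enqueue(15) -> [27, 17, 2, 17, 4, 15]
Final queue (front to back): [27, 17, 2, 17, 4, 15]
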